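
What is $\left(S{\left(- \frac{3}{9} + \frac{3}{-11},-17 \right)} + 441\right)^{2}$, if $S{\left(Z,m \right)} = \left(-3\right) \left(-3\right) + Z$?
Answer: $\frac{219928900}{1089} \approx 2.0196 \cdot 10^{5}$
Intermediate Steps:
$S{\left(Z,m \right)} = 9 + Z$
$\left(S{\left(- \frac{3}{9} + \frac{3}{-11},-17 \right)} + 441\right)^{2} = \left(\left(9 + \left(- \frac{3}{9} + \frac{3}{-11}\right)\right) + 441\right)^{2} = \left(\left(9 + \left(\left(-3\right) \frac{1}{9} + 3 \left(- \frac{1}{11}\right)\right)\right) + 441\right)^{2} = \left(\left(9 - \frac{20}{33}\right) + 441\right)^{2} = \left(\frac{277}{33} + 441\right)^{2} = \left(\frac{14830}{33}\right)^{2} = \frac{219928900}{1089}$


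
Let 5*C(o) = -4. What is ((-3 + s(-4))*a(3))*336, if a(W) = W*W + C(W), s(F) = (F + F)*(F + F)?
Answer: 840336/5 ≈ 1.6807e+5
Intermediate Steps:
C(o) = -⅘ (C(o) = (⅕)*(-4) = -⅘)
s(F) = 4*F² (s(F) = (2*F)*(2*F) = 4*F²)
a(W) = -⅘ + W² (a(W) = W*W - ⅘ = W² - ⅘ = -⅘ + W²)
((-3 + s(-4))*a(3))*336 = ((-3 + 4*(-4)²)*(-⅘ + 3²))*336 = ((-3 + 4*16)*(-⅘ + 9))*336 = ((-3 + 64)*(41/5))*336 = (61*(41/5))*336 = (2501/5)*336 = 840336/5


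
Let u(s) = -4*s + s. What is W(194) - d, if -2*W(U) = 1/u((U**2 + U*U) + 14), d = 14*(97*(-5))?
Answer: 3067151641/451716 ≈ 6790.0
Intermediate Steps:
d = -6790 (d = 14*(-485) = -6790)
u(s) = -3*s
W(U) = -1/(2*(-42 - 6*U**2)) (W(U) = -(-1/(3*((U**2 + U*U) + 14)))/2 = -(-1/(3*((U**2 + U**2) + 14)))/2 = -(-1/(3*(2*U**2 + 14)))/2 = -(-1/(3*(14 + 2*U**2)))/2 = -1/(2*(-42 - 6*U**2)))
W(194) - d = 1/(12*(7 + 194**2)) - 1*(-6790) = 1/(12*(7 + 37636)) + 6790 = (1/12)/37643 + 6790 = (1/12)*(1/37643) + 6790 = 1/451716 + 6790 = 3067151641/451716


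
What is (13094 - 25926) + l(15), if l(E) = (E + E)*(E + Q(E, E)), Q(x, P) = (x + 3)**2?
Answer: -2662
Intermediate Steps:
Q(x, P) = (3 + x)**2
l(E) = 2*E*(E + (3 + E)**2) (l(E) = (E + E)*(E + (3 + E)**2) = (2*E)*(E + (3 + E)**2) = 2*E*(E + (3 + E)**2))
(13094 - 25926) + l(15) = (13094 - 25926) + 2*15*(15 + (3 + 15)**2) = -12832 + 2*15*(15 + 18**2) = -12832 + 2*15*(15 + 324) = -12832 + 2*15*339 = -12832 + 10170 = -2662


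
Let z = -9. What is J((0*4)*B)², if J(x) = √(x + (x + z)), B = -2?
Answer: -9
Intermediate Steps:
J(x) = √(-9 + 2*x) (J(x) = √(x + (x - 9)) = √(x + (-9 + x)) = √(-9 + 2*x))
J((0*4)*B)² = (√(-9 + 2*((0*4)*(-2))))² = (√(-9 + 2*(0*(-2))))² = (√(-9 + 2*0))² = (√(-9 + 0))² = (√(-9))² = (3*I)² = -9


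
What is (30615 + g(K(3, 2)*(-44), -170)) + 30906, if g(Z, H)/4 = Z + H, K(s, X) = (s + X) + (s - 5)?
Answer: 60313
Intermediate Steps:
K(s, X) = -5 + X + 2*s (K(s, X) = (X + s) + (-5 + s) = -5 + X + 2*s)
g(Z, H) = 4*H + 4*Z (g(Z, H) = 4*(Z + H) = 4*(H + Z) = 4*H + 4*Z)
(30615 + g(K(3, 2)*(-44), -170)) + 30906 = (30615 + (4*(-170) + 4*((-5 + 2 + 2*3)*(-44)))) + 30906 = (30615 + (-680 + 4*((-5 + 2 + 6)*(-44)))) + 30906 = (30615 + (-680 + 4*(3*(-44)))) + 30906 = (30615 + (-680 + 4*(-132))) + 30906 = (30615 + (-680 - 528)) + 30906 = (30615 - 1208) + 30906 = 29407 + 30906 = 60313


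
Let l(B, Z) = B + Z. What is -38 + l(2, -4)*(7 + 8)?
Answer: -68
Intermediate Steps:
-38 + l(2, -4)*(7 + 8) = -38 + (2 - 4)*(7 + 8) = -38 - 2*15 = -38 - 30 = -68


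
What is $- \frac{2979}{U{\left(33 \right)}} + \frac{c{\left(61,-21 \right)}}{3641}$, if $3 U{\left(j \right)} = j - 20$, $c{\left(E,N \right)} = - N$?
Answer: $- \frac{32539344}{47333} \approx -687.46$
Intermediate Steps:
$U{\left(j \right)} = - \frac{20}{3} + \frac{j}{3}$ ($U{\left(j \right)} = \frac{j - 20}{3} = \frac{-20 + j}{3} = - \frac{20}{3} + \frac{j}{3}$)
$- \frac{2979}{U{\left(33 \right)}} + \frac{c{\left(61,-21 \right)}}{3641} = - \frac{2979}{- \frac{20}{3} + \frac{1}{3} \cdot 33} + \frac{\left(-1\right) \left(-21\right)}{3641} = - \frac{2979}{- \frac{20}{3} + 11} + 21 \cdot \frac{1}{3641} = - \frac{2979}{\frac{13}{3}} + \frac{21}{3641} = \left(-2979\right) \frac{3}{13} + \frac{21}{3641} = - \frac{8937}{13} + \frac{21}{3641} = - \frac{32539344}{47333}$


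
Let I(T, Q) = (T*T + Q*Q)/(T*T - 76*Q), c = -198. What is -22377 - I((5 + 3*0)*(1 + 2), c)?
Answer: -37978150/1697 ≈ -22380.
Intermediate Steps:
I(T, Q) = (Q² + T²)/(T² - 76*Q) (I(T, Q) = (T² + Q²)/(T² - 76*Q) = (Q² + T²)/(T² - 76*Q))
-22377 - I((5 + 3*0)*(1 + 2), c) = -22377 - (-1*(-198)² - ((5 + 3*0)*(1 + 2))²)/(-((5 + 3*0)*(1 + 2))² + 76*(-198)) = -22377 - (-1*39204 - ((5 + 0)*3)²)/(-((5 + 0)*3)² - 15048) = -22377 - (-39204 - (5*3)²)/(-(5*3)² - 15048) = -22377 - (-39204 - 1*15²)/(-1*15² - 15048) = -22377 - (-39204 - 1*225)/(-1*225 - 15048) = -22377 - (-39204 - 225)/(-225 - 15048) = -22377 - (-39429)/(-15273) = -22377 - (-1)*(-39429)/15273 = -22377 - 1*4381/1697 = -22377 - 4381/1697 = -37978150/1697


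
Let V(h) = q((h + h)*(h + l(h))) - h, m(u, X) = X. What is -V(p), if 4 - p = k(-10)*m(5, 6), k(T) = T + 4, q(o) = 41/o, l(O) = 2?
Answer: 134359/3360 ≈ 39.988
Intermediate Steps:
k(T) = 4 + T
p = 40 (p = 4 - (4 - 10)*6 = 4 - (-6)*6 = 4 - 1*(-36) = 4 + 36 = 40)
V(h) = -h + 41/(2*h*(2 + h)) (V(h) = 41/(((h + h)*(h + 2))) - h = 41/(((2*h)*(2 + h))) - h = 41/((2*h*(2 + h))) - h = 41*(1/(2*h*(2 + h))) - h = 41/(2*h*(2 + h)) - h = -h + 41/(2*h*(2 + h)))
-V(p) = -(-1*40 + (41/2)/(40*(2 + 40))) = -(-40 + (41/2)*(1/40)/42) = -(-40 + (41/2)*(1/40)*(1/42)) = -(-40 + 41/3360) = -1*(-134359/3360) = 134359/3360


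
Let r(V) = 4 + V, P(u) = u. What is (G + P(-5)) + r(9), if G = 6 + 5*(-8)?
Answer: -26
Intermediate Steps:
G = -34 (G = 6 - 40 = -34)
(G + P(-5)) + r(9) = (-34 - 5) + (4 + 9) = -39 + 13 = -26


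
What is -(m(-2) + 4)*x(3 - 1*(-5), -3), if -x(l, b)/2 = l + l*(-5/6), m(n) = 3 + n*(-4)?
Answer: 40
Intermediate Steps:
m(n) = 3 - 4*n
x(l, b) = -l/3 (x(l, b) = -2*(l + l*(-5/6)) = -2*(l + l*(-5*⅙)) = -2*(l + l*(-⅚)) = -2*(l - 5*l/6) = -l/3)
-(m(-2) + 4)*x(3 - 1*(-5), -3) = -((3 - 4*(-2)) + 4)*(-(3 - 1*(-5))/3) = -((3 + 8) + 4)*(-(3 + 5)/3) = -(11 + 4)*(-⅓*8) = -15*(-8)/3 = -1*(-40) = 40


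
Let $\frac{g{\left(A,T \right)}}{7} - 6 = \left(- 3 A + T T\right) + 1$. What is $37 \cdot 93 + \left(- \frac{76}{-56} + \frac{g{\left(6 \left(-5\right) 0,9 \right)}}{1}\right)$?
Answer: $\frac{56817}{14} \approx 4058.4$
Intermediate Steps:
$g{\left(A,T \right)} = 49 - 21 A + 7 T^{2}$ ($g{\left(A,T \right)} = 42 + 7 \left(\left(- 3 A + T T\right) + 1\right) = 42 + 7 \left(\left(- 3 A + T^{2}\right) + 1\right) = 42 + 7 \left(\left(T^{2} - 3 A\right) + 1\right) = 42 + 7 \left(1 + T^{2} - 3 A\right) = 42 + \left(7 - 21 A + 7 T^{2}\right) = 49 - 21 A + 7 T^{2}$)
$37 \cdot 93 + \left(- \frac{76}{-56} + \frac{g{\left(6 \left(-5\right) 0,9 \right)}}{1}\right) = 37 \cdot 93 - \left(- \frac{19}{14} - \frac{49 - 21 \cdot 6 \left(-5\right) 0 + 7 \cdot 9^{2}}{1}\right) = 3441 - \left(- \frac{19}{14} - \left(49 - 21 \left(\left(-30\right) 0\right) + 7 \cdot 81\right) 1\right) = 3441 + \left(\frac{19}{14} + \left(49 - 0 + 567\right) 1\right) = 3441 + \left(\frac{19}{14} + \left(49 + 0 + 567\right) 1\right) = 3441 + \left(\frac{19}{14} + 616 \cdot 1\right) = 3441 + \left(\frac{19}{14} + 616\right) = 3441 + \frac{8643}{14} = \frac{56817}{14}$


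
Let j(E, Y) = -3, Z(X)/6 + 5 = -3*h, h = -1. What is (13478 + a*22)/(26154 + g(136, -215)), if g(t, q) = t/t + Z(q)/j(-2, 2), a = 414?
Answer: 22586/26159 ≈ 0.86341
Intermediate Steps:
Z(X) = -12 (Z(X) = -30 + 6*(-3*(-1)) = -30 + 6*3 = -30 + 18 = -12)
g(t, q) = 5 (g(t, q) = t/t - 12/(-3) = 1 - 12*(-⅓) = 1 + 4 = 5)
(13478 + a*22)/(26154 + g(136, -215)) = (13478 + 414*22)/(26154 + 5) = (13478 + 9108)/26159 = 22586*(1/26159) = 22586/26159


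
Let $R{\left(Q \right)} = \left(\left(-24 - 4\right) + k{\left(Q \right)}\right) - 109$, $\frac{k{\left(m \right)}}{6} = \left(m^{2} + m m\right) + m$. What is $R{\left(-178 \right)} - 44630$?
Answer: $334373$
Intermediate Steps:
$k{\left(m \right)} = 6 m + 12 m^{2}$ ($k{\left(m \right)} = 6 \left(\left(m^{2} + m m\right) + m\right) = 6 \left(\left(m^{2} + m^{2}\right) + m\right) = 6 \left(2 m^{2} + m\right) = 6 \left(m + 2 m^{2}\right) = 6 m + 12 m^{2}$)
$R{\left(Q \right)} = -137 + 6 Q \left(1 + 2 Q\right)$ ($R{\left(Q \right)} = \left(\left(-24 - 4\right) + 6 Q \left(1 + 2 Q\right)\right) - 109 = \left(-28 + 6 Q \left(1 + 2 Q\right)\right) - 109 = -137 + 6 Q \left(1 + 2 Q\right)$)
$R{\left(-178 \right)} - 44630 = \left(-137 + 6 \left(-178\right) \left(1 + 2 \left(-178\right)\right)\right) - 44630 = \left(-137 + 6 \left(-178\right) \left(1 - 356\right)\right) - 44630 = \left(-137 + 6 \left(-178\right) \left(-355\right)\right) - 44630 = \left(-137 + 379140\right) - 44630 = 379003 - 44630 = 334373$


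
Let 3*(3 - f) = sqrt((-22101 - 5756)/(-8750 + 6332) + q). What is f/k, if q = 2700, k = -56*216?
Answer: -1/4032 + sqrt(15853513026)/87744384 ≈ 0.0011870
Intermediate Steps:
k = -12096
f = 3 - sqrt(15853513026)/7254 (f = 3 - sqrt((-22101 - 5756)/(-8750 + 6332) + 2700)/3 = 3 - sqrt(-27857/(-2418) + 2700)/3 = 3 - sqrt(-27857*(-1/2418) + 2700)/3 = 3 - sqrt(27857/2418 + 2700)/3 = 3 - sqrt(15853513026)/7254 ≈ -14.357)
f/k = (3 - sqrt(15853513026)/7254)/(-12096) = (3 - sqrt(15853513026)/7254)*(-1/12096) = -1/4032 + sqrt(15853513026)/87744384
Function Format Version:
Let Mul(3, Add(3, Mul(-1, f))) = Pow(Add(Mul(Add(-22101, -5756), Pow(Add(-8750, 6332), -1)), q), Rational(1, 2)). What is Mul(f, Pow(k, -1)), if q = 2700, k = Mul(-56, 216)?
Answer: Add(Rational(-1, 4032), Mul(Rational(1, 87744384), Pow(15853513026, Rational(1, 2)))) ≈ 0.0011870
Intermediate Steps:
k = -12096
f = Add(3, Mul(Rational(-1, 7254), Pow(15853513026, Rational(1, 2)))) (f = Add(3, Mul(Rational(-1, 3), Pow(Add(Mul(Add(-22101, -5756), Pow(Add(-8750, 6332), -1)), 2700), Rational(1, 2)))) = Add(3, Mul(Rational(-1, 3), Pow(Add(Mul(-27857, Pow(-2418, -1)), 2700), Rational(1, 2)))) = Add(3, Mul(Rational(-1, 3), Pow(Add(Mul(-27857, Rational(-1, 2418)), 2700), Rational(1, 2)))) = Add(3, Mul(Rational(-1, 3), Pow(Add(Rational(27857, 2418), 2700), Rational(1, 2)))) = Add(3, Mul(Rational(-1, 3), Pow(Rational(6556457, 2418), Rational(1, 2)))) = Add(3, Mul(Rational(-1, 3), Mul(Rational(1, 2418), Pow(15853513026, Rational(1, 2))))) = Add(3, Mul(Rational(-1, 7254), Pow(15853513026, Rational(1, 2)))) ≈ -14.357)
Mul(f, Pow(k, -1)) = Mul(Add(3, Mul(Rational(-1, 7254), Pow(15853513026, Rational(1, 2)))), Pow(-12096, -1)) = Mul(Add(3, Mul(Rational(-1, 7254), Pow(15853513026, Rational(1, 2)))), Rational(-1, 12096)) = Add(Rational(-1, 4032), Mul(Rational(1, 87744384), Pow(15853513026, Rational(1, 2))))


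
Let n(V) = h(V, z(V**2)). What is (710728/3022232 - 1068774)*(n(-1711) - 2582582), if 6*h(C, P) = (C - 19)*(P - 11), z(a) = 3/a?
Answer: 9146718354175716761248330/3317867867577 ≈ 2.7568e+12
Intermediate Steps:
h(C, P) = (-19 + C)*(-11 + P)/6 (h(C, P) = ((C - 19)*(P - 11))/6 = ((-19 + C)*(-11 + P))/6 = (-19 + C)*(-11 + P)/6)
n(V) = 209/6 + 1/(2*V) - 19/(2*V**2) - 11*V/6 (n(V) = 209/6 - 19/(2*(V**2)) - 11*V/6 + V*(3/(V**2))/6 = 209/6 - 19/(2*V**2) - 11*V/6 + V*(3/V**2)/6 = 209/6 - 19/(2*V**2) - 11*V/6 + 1/(2*V) = 209/6 + 1/(2*V) - 19/(2*V**2) - 11*V/6)
(710728/3022232 - 1068774)*(n(-1711) - 2582582) = (710728/3022232 - 1068774)*((1/6)*(-57 + 3*(-1711) + 11*(-1711)**2*(19 - 1*(-1711)))/(-1711)**2 - 2582582) = (710728*(1/3022232) - 1068774)*((1/6)*(1/2927521)*(-57 - 5133 + 11*2927521*(19 + 1711)) - 2582582) = (88841/377779 - 1068774)*((1/6)*(1/2927521)*(-57 - 5133 + 11*2927521*1730) - 2582582) = -403760284105*((1/6)*(1/2927521)*(-57 - 5133 + 55710724630) - 2582582)/377779 = -403760284105*((1/6)*(1/2927521)*55710719440 - 2582582)/377779 = -403760284105*(27855359720/8782563 - 2582582)/377779 = -403760284105/377779*(-22653833757946/8782563) = 9146718354175716761248330/3317867867577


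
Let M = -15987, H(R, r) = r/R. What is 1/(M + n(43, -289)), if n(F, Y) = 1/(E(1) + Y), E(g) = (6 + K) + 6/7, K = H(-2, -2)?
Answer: -1968/31462423 ≈ -6.2551e-5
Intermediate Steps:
K = 1 (K = -2/(-2) = -2*(-½) = 1)
E(g) = 55/7 (E(g) = (6 + 1) + 6/7 = 7 + 6*(⅐) = 7 + 6/7 = 55/7)
n(F, Y) = 1/(55/7 + Y)
1/(M + n(43, -289)) = 1/(-15987 + 7/(55 + 7*(-289))) = 1/(-15987 + 7/(55 - 2023)) = 1/(-15987 + 7/(-1968)) = 1/(-15987 + 7*(-1/1968)) = 1/(-15987 - 7/1968) = 1/(-31462423/1968) = -1968/31462423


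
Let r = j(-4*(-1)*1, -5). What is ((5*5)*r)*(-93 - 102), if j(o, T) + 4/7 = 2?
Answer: -48750/7 ≈ -6964.3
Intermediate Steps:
j(o, T) = 10/7 (j(o, T) = -4/7 + 2 = 10/7)
r = 10/7 ≈ 1.4286
((5*5)*r)*(-93 - 102) = ((5*5)*(10/7))*(-93 - 102) = (25*(10/7))*(-195) = (250/7)*(-195) = -48750/7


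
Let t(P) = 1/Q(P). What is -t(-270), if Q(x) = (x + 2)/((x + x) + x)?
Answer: -405/134 ≈ -3.0224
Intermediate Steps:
Q(x) = (2 + x)/(3*x) (Q(x) = (2 + x)/(2*x + x) = (2 + x)/((3*x)) = (2 + x)*(1/(3*x)) = (2 + x)/(3*x))
t(P) = 3*P/(2 + P) (t(P) = 1/((2 + P)/(3*P)) = 3*P/(2 + P))
-t(-270) = -3*(-270)/(2 - 270) = -3*(-270)/(-268) = -3*(-270)*(-1)/268 = -1*405/134 = -405/134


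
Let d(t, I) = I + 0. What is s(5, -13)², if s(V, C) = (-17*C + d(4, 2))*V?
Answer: 1243225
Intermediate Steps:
d(t, I) = I
s(V, C) = V*(2 - 17*C) (s(V, C) = (-17*C + 2)*V = (2 - 17*C)*V = V*(2 - 17*C))
s(5, -13)² = (5*(2 - 17*(-13)))² = (5*(2 + 221))² = (5*223)² = 1115² = 1243225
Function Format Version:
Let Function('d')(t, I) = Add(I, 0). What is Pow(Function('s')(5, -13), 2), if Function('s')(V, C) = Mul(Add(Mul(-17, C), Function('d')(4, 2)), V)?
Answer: 1243225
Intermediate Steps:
Function('d')(t, I) = I
Function('s')(V, C) = Mul(V, Add(2, Mul(-17, C))) (Function('s')(V, C) = Mul(Add(Mul(-17, C), 2), V) = Mul(Add(2, Mul(-17, C)), V) = Mul(V, Add(2, Mul(-17, C))))
Pow(Function('s')(5, -13), 2) = Pow(Mul(5, Add(2, Mul(-17, -13))), 2) = Pow(Mul(5, Add(2, 221)), 2) = Pow(Mul(5, 223), 2) = Pow(1115, 2) = 1243225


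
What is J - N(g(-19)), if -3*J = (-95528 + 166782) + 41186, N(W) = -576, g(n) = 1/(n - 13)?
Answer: -36904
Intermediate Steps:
g(n) = 1/(-13 + n)
J = -37480 (J = -((-95528 + 166782) + 41186)/3 = -(71254 + 41186)/3 = -⅓*112440 = -37480)
J - N(g(-19)) = -37480 - 1*(-576) = -37480 + 576 = -36904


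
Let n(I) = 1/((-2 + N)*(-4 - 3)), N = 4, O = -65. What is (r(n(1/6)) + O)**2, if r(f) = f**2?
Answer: 162282121/38416 ≈ 4224.3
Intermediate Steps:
n(I) = -1/14 (n(I) = 1/((-2 + 4)*(-4 - 3)) = 1/(2*(-7)) = 1/(-14) = -1/14)
(r(n(1/6)) + O)**2 = ((-1/14)**2 - 65)**2 = (1/196 - 65)**2 = (-12739/196)**2 = 162282121/38416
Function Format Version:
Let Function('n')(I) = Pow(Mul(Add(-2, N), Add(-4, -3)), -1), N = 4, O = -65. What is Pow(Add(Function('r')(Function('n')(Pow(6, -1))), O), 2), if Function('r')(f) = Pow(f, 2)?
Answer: Rational(162282121, 38416) ≈ 4224.3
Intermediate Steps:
Function('n')(I) = Rational(-1, 14) (Function('n')(I) = Pow(Mul(Add(-2, 4), Add(-4, -3)), -1) = Pow(Mul(2, -7), -1) = Pow(-14, -1) = Rational(-1, 14))
Pow(Add(Function('r')(Function('n')(Pow(6, -1))), O), 2) = Pow(Add(Pow(Rational(-1, 14), 2), -65), 2) = Pow(Add(Rational(1, 196), -65), 2) = Pow(Rational(-12739, 196), 2) = Rational(162282121, 38416)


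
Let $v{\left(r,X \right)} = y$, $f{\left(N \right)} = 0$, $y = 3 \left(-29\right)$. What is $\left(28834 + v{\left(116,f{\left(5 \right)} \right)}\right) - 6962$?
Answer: $21785$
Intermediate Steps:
$y = -87$
$v{\left(r,X \right)} = -87$
$\left(28834 + v{\left(116,f{\left(5 \right)} \right)}\right) - 6962 = \left(28834 - 87\right) - 6962 = 28747 - 6962 = 21785$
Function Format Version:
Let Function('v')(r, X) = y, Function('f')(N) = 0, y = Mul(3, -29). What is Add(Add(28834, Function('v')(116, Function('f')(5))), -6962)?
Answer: 21785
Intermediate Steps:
y = -87
Function('v')(r, X) = -87
Add(Add(28834, Function('v')(116, Function('f')(5))), -6962) = Add(Add(28834, -87), -6962) = Add(28747, -6962) = 21785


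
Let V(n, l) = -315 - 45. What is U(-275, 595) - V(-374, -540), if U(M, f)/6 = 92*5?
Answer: 3120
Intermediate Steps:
V(n, l) = -360
U(M, f) = 2760 (U(M, f) = 6*(92*5) = 6*460 = 2760)
U(-275, 595) - V(-374, -540) = 2760 - 1*(-360) = 2760 + 360 = 3120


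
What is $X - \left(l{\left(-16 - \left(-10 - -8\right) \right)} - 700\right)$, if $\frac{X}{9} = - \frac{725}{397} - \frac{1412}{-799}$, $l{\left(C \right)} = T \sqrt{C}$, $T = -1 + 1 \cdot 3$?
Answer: $\frac{221873701}{317203} - 2 i \sqrt{14} \approx 699.47 - 7.4833 i$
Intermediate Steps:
$T = 2$ ($T = -1 + 3 = 2$)
$l{\left(C \right)} = 2 \sqrt{C}$
$X = - \frac{168399}{317203}$ ($X = 9 \left(- \frac{725}{397} - \frac{1412}{-799}\right) = 9 \left(\left(-725\right) \frac{1}{397} - - \frac{1412}{799}\right) = 9 \left(- \frac{725}{397} + \frac{1412}{799}\right) = 9 \left(- \frac{18711}{317203}\right) = - \frac{168399}{317203} \approx -0.53089$)
$X - \left(l{\left(-16 - \left(-10 - -8\right) \right)} - 700\right) = - \frac{168399}{317203} - \left(2 \sqrt{-16 - \left(-10 - -8\right)} - 700\right) = - \frac{168399}{317203} - \left(2 \sqrt{-16 - \left(-10 + 8\right)} - 700\right) = - \frac{168399}{317203} - \left(2 \sqrt{-16 - -2} - 700\right) = - \frac{168399}{317203} - \left(2 \sqrt{-16 + 2} - 700\right) = - \frac{168399}{317203} - \left(2 \sqrt{-14} - 700\right) = - \frac{168399}{317203} - \left(2 i \sqrt{14} - 700\right) = - \frac{168399}{317203} - \left(-700 + 2 i \sqrt{14}\right) = - \frac{168399}{317203} + \left(700 - 2 i \sqrt{14}\right) = \frac{221873701}{317203} - 2 i \sqrt{14}$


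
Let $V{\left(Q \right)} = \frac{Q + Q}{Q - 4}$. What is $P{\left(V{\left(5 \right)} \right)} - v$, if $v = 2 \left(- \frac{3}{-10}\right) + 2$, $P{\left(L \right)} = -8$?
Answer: $- \frac{53}{5} \approx -10.6$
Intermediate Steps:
$V{\left(Q \right)} = \frac{2 Q}{-4 + Q}$
$v = \frac{13}{5}$ ($v = 2 \left(\left(-3\right) \left(- \frac{1}{10}\right)\right) + 2 = 2 \cdot \frac{3}{10} + 2 = \frac{3}{5} + 2 = \frac{13}{5} \approx 2.6$)
$P{\left(V{\left(5 \right)} \right)} - v = -8 - \frac{13}{5} = - \frac{53}{5}$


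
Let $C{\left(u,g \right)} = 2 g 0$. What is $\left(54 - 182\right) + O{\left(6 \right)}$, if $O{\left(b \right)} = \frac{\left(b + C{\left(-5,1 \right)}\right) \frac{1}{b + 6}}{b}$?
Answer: $- \frac{1535}{12} \approx -127.92$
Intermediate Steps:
$C{\left(u,g \right)} = 0$
$O{\left(b \right)} = \frac{1}{6 + b}$ ($O{\left(b \right)} = \frac{\left(b + 0\right) \frac{1}{b + 6}}{b} = \frac{b \frac{1}{6 + b}}{b} = \frac{1}{6 + b}$)
$\left(54 - 182\right) + O{\left(6 \right)} = \left(54 - 182\right) + \frac{1}{6 + 6} = -128 + \frac{1}{12} = - \frac{1535}{12}$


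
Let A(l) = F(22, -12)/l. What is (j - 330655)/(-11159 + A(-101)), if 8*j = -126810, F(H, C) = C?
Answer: 139988525/4508188 ≈ 31.052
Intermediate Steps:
j = -63405/4 (j = (⅛)*(-126810) = -63405/4 ≈ -15851.)
A(l) = -12/l
(j - 330655)/(-11159 + A(-101)) = (-63405/4 - 330655)/(-11159 - 12/(-101)) = -1386025/(4*(-11159 - 12*(-1/101))) = -1386025/(4*(-11159 + 12/101)) = -1386025/(4*(-1127047/101)) = -1386025/4*(-101/1127047) = 139988525/4508188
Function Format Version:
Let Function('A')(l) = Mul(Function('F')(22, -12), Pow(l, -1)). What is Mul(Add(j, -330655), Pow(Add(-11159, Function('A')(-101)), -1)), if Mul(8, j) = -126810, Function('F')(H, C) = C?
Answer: Rational(139988525, 4508188) ≈ 31.052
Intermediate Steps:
j = Rational(-63405, 4) (j = Mul(Rational(1, 8), -126810) = Rational(-63405, 4) ≈ -15851.)
Function('A')(l) = Mul(-12, Pow(l, -1))
Mul(Add(j, -330655), Pow(Add(-11159, Function('A')(-101)), -1)) = Mul(Add(Rational(-63405, 4), -330655), Pow(Add(-11159, Mul(-12, Pow(-101, -1))), -1)) = Mul(Rational(-1386025, 4), Pow(Add(-11159, Mul(-12, Rational(-1, 101))), -1)) = Mul(Rational(-1386025, 4), Pow(Add(-11159, Rational(12, 101)), -1)) = Mul(Rational(-1386025, 4), Pow(Rational(-1127047, 101), -1)) = Mul(Rational(-1386025, 4), Rational(-101, 1127047)) = Rational(139988525, 4508188)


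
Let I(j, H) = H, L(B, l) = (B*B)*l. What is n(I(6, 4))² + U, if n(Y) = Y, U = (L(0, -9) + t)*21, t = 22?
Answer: 478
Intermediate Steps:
L(B, l) = l*B² (L(B, l) = B²*l = l*B²)
U = 462 (U = (-9*0² + 22)*21 = (-9*0 + 22)*21 = (0 + 22)*21 = 22*21 = 462)
n(I(6, 4))² + U = 4² + 462 = 16 + 462 = 478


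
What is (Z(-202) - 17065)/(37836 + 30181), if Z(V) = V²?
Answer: 23739/68017 ≈ 0.34902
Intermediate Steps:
(Z(-202) - 17065)/(37836 + 30181) = ((-202)² - 17065)/(37836 + 30181) = (40804 - 17065)/68017 = 23739*(1/68017) = 23739/68017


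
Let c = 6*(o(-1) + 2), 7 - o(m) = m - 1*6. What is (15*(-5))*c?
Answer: -7200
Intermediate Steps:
o(m) = 13 - m (o(m) = 7 - (m - 1*6) = 7 - (m - 6) = 7 - (-6 + m) = 7 + (6 - m) = 13 - m)
c = 96 (c = 6*((13 - 1*(-1)) + 2) = 6*((13 + 1) + 2) = 6*(14 + 2) = 6*16 = 96)
(15*(-5))*c = (15*(-5))*96 = -75*96 = -7200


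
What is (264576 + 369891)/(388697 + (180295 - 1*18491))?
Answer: 634467/550501 ≈ 1.1525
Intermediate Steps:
(264576 + 369891)/(388697 + (180295 - 1*18491)) = 634467/(388697 + (180295 - 18491)) = 634467/(388697 + 161804) = 634467/550501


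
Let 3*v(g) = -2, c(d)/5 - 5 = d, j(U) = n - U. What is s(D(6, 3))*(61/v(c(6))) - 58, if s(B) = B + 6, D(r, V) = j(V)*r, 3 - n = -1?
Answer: -1156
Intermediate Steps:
n = 4 (n = 3 - 1*(-1) = 3 + 1 = 4)
j(U) = 4 - U
c(d) = 25 + 5*d
v(g) = -⅔ (v(g) = (⅓)*(-2) = -⅔)
D(r, V) = r*(4 - V) (D(r, V) = (4 - V)*r = r*(4 - V))
s(B) = 6 + B
s(D(6, 3))*(61/v(c(6))) - 58 = (6 + 6*(4 - 1*3))*(61/(-⅔)) - 58 = (6 + 6*(4 - 3))*(61*(-3/2)) - 58 = (6 + 6*1)*(-183/2) - 58 = (6 + 6)*(-183/2) - 58 = 12*(-183/2) - 58 = -1098 - 58 = -1156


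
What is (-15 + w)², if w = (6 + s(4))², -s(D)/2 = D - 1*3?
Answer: 1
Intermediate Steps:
s(D) = 6 - 2*D (s(D) = -2*(D - 1*3) = -2*(D - 3) = -2*(-3 + D) = 6 - 2*D)
w = 16 (w = (6 + (6 - 2*4))² = (6 + (6 - 8))² = (6 - 2)² = 4² = 16)
(-15 + w)² = (-15 + 16)² = 1² = 1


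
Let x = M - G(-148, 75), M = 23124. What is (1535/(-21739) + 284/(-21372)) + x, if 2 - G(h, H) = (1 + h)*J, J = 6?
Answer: 2583199103506/116151477 ≈ 22240.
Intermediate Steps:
G(h, H) = -4 - 6*h (G(h, H) = 2 - (1 + h)*6 = 2 - (6 + 6*h) = 2 + (-6 - 6*h) = -4 - 6*h)
x = 22240 (x = 23124 - (-4 - 6*(-148)) = 23124 - (-4 + 888) = 23124 - 1*884 = 23124 - 884 = 22240)
(1535/(-21739) + 284/(-21372)) + x = (1535/(-21739) + 284/(-21372)) + 22240 = (1535*(-1/21739) + 284*(-1/21372)) + 22240 = (-1535/21739 - 71/5343) + 22240 = -9744974/116151477 + 22240 = 2583199103506/116151477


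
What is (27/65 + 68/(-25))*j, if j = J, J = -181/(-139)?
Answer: -135569/45175 ≈ -3.0010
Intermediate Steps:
J = 181/139 (J = -181*(-1/139) = 181/139 ≈ 1.3022)
j = 181/139 ≈ 1.3022
(27/65 + 68/(-25))*j = (27/65 + 68/(-25))*(181/139) = (27*(1/65) + 68*(-1/25))*(181/139) = (27/65 - 68/25)*(181/139) = -749/325*181/139 = -135569/45175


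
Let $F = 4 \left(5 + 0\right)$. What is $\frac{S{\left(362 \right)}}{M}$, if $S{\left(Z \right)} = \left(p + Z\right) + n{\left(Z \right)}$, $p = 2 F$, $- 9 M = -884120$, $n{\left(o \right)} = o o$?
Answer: $\frac{591507}{442060} \approx 1.3381$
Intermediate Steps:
$n{\left(o \right)} = o^{2}$
$F = 20$ ($F = 4 \cdot 5 = 20$)
$M = \frac{884120}{9}$ ($M = \left(- \frac{1}{9}\right) \left(-884120\right) = \frac{884120}{9} \approx 98236.0$)
$p = 40$ ($p = 2 \cdot 20 = 40$)
$S{\left(Z \right)} = 40 + Z + Z^{2}$ ($S{\left(Z \right)} = \left(40 + Z\right) + Z^{2} = 40 + Z + Z^{2}$)
$\frac{S{\left(362 \right)}}{M} = \frac{40 + 362 + 362^{2}}{\frac{884120}{9}} = \left(40 + 362 + 131044\right) \frac{9}{884120} = 131446 \cdot \frac{9}{884120} = \frac{591507}{442060}$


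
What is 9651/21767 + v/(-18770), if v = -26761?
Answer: 763655957/408566590 ≈ 1.8691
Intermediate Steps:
9651/21767 + v/(-18770) = 9651/21767 - 26761/(-18770) = 9651*(1/21767) - 26761*(-1/18770) = 9651/21767 + 26761/18770 = 763655957/408566590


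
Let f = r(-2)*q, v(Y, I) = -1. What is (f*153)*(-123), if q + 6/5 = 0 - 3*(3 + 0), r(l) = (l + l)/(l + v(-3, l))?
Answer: 1279692/5 ≈ 2.5594e+5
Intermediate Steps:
r(l) = 2*l/(-1 + l) (r(l) = (l + l)/(l - 1) = (2*l)/(-1 + l) = 2*l/(-1 + l))
q = -51/5 (q = -6/5 + (0 - 3*(3 + 0)) = -6/5 + (0 - 3*3) = -6/5 + (0 - 9) = -6/5 - 9 = -51/5 ≈ -10.200)
f = -68/5 (f = (2*(-2)/(-1 - 2))*(-51/5) = (2*(-2)/(-3))*(-51/5) = (2*(-2)*(-1/3))*(-51/5) = (4/3)*(-51/5) = -68/5 ≈ -13.600)
(f*153)*(-123) = -68/5*153*(-123) = -10404/5*(-123) = 1279692/5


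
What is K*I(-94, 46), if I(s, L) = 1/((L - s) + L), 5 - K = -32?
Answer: 37/186 ≈ 0.19892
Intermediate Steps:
K = 37 (K = 5 - 1*(-32) = 5 + 32 = 37)
I(s, L) = 1/(-s + 2*L)
K*I(-94, 46) = 37/(-1*(-94) + 2*46) = 37/(94 + 92) = 37/186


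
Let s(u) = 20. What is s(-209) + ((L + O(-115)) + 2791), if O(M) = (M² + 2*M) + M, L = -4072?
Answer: 11619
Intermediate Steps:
O(M) = M² + 3*M
s(-209) + ((L + O(-115)) + 2791) = 20 + ((-4072 - 115*(3 - 115)) + 2791) = 20 + ((-4072 - 115*(-112)) + 2791) = 20 + ((-4072 + 12880) + 2791) = 20 + (8808 + 2791) = 20 + 11599 = 11619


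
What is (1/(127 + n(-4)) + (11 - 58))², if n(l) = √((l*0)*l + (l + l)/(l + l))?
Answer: 36180225/16384 ≈ 2208.3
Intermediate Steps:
n(l) = 1 (n(l) = √(0*l + (2*l)/((2*l))) = √(0 + (2*l)*(1/(2*l))) = √(0 + 1) = √1 = 1)
(1/(127 + n(-4)) + (11 - 58))² = (1/(127 + 1) + (11 - 58))² = (1/128 - 47)² = (-6015/128)² = 36180225/16384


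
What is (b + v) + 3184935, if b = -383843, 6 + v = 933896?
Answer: 3734982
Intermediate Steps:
v = 933890 (v = -6 + 933896 = 933890)
(b + v) + 3184935 = (-383843 + 933890) + 3184935 = 550047 + 3184935 = 3734982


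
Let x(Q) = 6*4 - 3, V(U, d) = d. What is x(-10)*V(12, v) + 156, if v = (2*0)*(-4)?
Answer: 156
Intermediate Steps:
v = 0 (v = 0*(-4) = 0)
x(Q) = 21 (x(Q) = 24 - 3 = 21)
x(-10)*V(12, v) + 156 = 21*0 + 156 = 0 + 156 = 156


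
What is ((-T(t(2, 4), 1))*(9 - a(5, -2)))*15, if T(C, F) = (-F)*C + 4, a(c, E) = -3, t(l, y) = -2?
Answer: -1080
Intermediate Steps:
T(C, F) = 4 - C*F (T(C, F) = -C*F + 4 = 4 - C*F)
((-T(t(2, 4), 1))*(9 - a(5, -2)))*15 = ((-(4 - 1*(-2)*1))*(9 - 1*(-3)))*15 = ((-(4 + 2))*(9 + 3))*15 = (-1*6*12)*15 = -6*12*15 = -72*15 = -1080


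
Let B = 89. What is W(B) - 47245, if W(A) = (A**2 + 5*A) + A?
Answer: -38790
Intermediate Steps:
W(A) = A**2 + 6*A
W(B) - 47245 = 89*(6 + 89) - 47245 = 89*95 - 47245 = 8455 - 47245 = -38790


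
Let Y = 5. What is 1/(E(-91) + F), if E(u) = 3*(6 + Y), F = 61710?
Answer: 1/61743 ≈ 1.6196e-5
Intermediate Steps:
E(u) = 33 (E(u) = 3*(6 + 5) = 3*11 = 33)
1/(E(-91) + F) = 1/(33 + 61710) = 1/61743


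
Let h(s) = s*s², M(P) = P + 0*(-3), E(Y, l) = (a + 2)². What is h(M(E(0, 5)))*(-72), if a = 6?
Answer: -18874368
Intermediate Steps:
E(Y, l) = 64 (E(Y, l) = (6 + 2)² = 8² = 64)
M(P) = P (M(P) = P + 0 = P)
h(s) = s³
h(M(E(0, 5)))*(-72) = 64³*(-72) = 262144*(-72) = -18874368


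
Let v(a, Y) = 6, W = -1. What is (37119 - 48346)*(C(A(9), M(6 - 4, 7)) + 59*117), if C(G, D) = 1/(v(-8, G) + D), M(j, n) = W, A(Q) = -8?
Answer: -387511132/5 ≈ -7.7502e+7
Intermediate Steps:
M(j, n) = -1
C(G, D) = 1/(6 + D)
(37119 - 48346)*(C(A(9), M(6 - 4, 7)) + 59*117) = (37119 - 48346)*(1/(6 - 1) + 59*117) = -11227*(1/5 + 6903) = -11227*(⅕ + 6903) = -11227*34516/5 = -387511132/5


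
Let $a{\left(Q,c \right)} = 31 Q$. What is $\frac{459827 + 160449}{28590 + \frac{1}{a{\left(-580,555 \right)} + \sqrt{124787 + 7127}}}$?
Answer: $\frac{5730615334985505760}{264137725961320201} + \frac{620276 \sqrt{131914}}{264137725961320201} \approx 21.696$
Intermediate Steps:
$\frac{459827 + 160449}{28590 + \frac{1}{a{\left(-580,555 \right)} + \sqrt{124787 + 7127}}} = \frac{459827 + 160449}{28590 + \frac{1}{31 \left(-580\right) + \sqrt{124787 + 7127}}} = \frac{620276}{28590 + \frac{1}{-17980 + \sqrt{131914}}}$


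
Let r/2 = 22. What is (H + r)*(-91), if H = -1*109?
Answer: 5915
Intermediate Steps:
r = 44 (r = 2*22 = 44)
H = -109
(H + r)*(-91) = (-109 + 44)*(-91) = -65*(-91) = 5915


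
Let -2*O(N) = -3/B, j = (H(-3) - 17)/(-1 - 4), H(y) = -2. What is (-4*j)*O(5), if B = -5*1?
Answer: 114/25 ≈ 4.5600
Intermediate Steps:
B = -5
j = 19/5 (j = (-2 - 17)/(-1 - 4) = -19/(-5) = -19*(-⅕) = 19/5 ≈ 3.8000)
O(N) = -3/10 (O(N) = -(-3)/(2*(-5)) = -(-3)*(-1)/(2*5) = -½*⅗ = -3/10)
(-4*j)*O(5) = -4*19/5*(-3/10) = -76/5*(-3/10) = 114/25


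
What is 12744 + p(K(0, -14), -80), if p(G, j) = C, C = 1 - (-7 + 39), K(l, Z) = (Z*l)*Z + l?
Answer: 12713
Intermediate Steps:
K(l, Z) = l + l*Z² (K(l, Z) = l*Z² + l = l + l*Z²)
C = -31 (C = 1 - 1*32 = 1 - 32 = -31)
p(G, j) = -31
12744 + p(K(0, -14), -80) = 12744 - 31 = 12713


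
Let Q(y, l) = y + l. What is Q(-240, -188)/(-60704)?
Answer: 107/15176 ≈ 0.0070506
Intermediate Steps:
Q(y, l) = l + y
Q(-240, -188)/(-60704) = (-188 - 240)/(-60704) = -428*(-1/60704) = 107/15176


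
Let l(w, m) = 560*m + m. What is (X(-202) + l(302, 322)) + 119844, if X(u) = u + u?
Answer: 300082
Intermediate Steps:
X(u) = 2*u
l(w, m) = 561*m
(X(-202) + l(302, 322)) + 119844 = (2*(-202) + 561*322) + 119844 = (-404 + 180642) + 119844 = 180238 + 119844 = 300082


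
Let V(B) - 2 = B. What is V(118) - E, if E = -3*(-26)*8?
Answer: -504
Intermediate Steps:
V(B) = 2 + B
E = 624 (E = 78*8 = 624)
V(118) - E = (2 + 118) - 1*624 = 120 - 624 = -504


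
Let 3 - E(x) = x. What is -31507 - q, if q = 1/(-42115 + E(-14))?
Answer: -1326381685/42098 ≈ -31507.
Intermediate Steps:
E(x) = 3 - x
q = -1/42098 (q = 1/(-42115 + (3 - 1*(-14))) = 1/(-42115 + (3 + 14)) = 1/(-42115 + 17) = 1/(-42098) = -1/42098 ≈ -2.3754e-5)
-31507 - q = -31507 - 1*(-1/42098) = -31507 + 1/42098 = -1326381685/42098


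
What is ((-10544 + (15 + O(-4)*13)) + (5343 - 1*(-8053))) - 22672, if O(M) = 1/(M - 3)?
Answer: -138648/7 ≈ -19807.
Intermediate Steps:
O(M) = 1/(-3 + M)
((-10544 + (15 + O(-4)*13)) + (5343 - 1*(-8053))) - 22672 = ((-10544 + (15 + 13/(-3 - 4))) + (5343 - 1*(-8053))) - 22672 = ((-10544 + (15 + 13/(-7))) + (5343 + 8053)) - 22672 = ((-10544 + (15 - ⅐*13)) + 13396) - 22672 = ((-10544 + (15 - 13/7)) + 13396) - 22672 = ((-10544 + 92/7) + 13396) - 22672 = (-73716/7 + 13396) - 22672 = 20056/7 - 22672 = -138648/7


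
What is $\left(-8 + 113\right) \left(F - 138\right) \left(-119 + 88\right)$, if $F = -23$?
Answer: $524055$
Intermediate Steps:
$\left(-8 + 113\right) \left(F - 138\right) \left(-119 + 88\right) = \left(-8 + 113\right) \left(-23 - 138\right) \left(-119 + 88\right) = 105 \left(-161\right) \left(-31\right) = \left(-16905\right) \left(-31\right) = 524055$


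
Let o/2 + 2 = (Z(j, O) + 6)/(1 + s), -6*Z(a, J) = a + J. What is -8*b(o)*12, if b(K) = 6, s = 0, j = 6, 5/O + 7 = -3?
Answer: -576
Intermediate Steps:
O = -½ (O = 5/(-7 - 3) = 5/(-10) = 5*(-⅒) = -½ ≈ -0.50000)
Z(a, J) = -J/6 - a/6 (Z(a, J) = -(a + J)/6 = -(J + a)/6 = -J/6 - a/6)
o = 37/6 (o = -4 + 2*(((-⅙*(-½) - ⅙*6) + 6)/(1 + 0)) = -4 + 2*(((1/12 - 1) + 6)/1) = -4 + 2*((-11/12 + 6)*1) = -4 + 2*((61/12)*1) = -4 + 2*(61/12) = -4 + 61/6 = 37/6 ≈ 6.1667)
-8*b(o)*12 = -8*6*12 = -48*12 = -576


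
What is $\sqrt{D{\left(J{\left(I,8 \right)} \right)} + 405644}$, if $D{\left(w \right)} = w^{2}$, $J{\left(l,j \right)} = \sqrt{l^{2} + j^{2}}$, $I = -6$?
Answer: $4 \sqrt{25359} \approx 636.98$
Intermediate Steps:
$J{\left(l,j \right)} = \sqrt{j^{2} + l^{2}}$
$\sqrt{D{\left(J{\left(I,8 \right)} \right)} + 405644} = \sqrt{\left(\sqrt{8^{2} + \left(-6\right)^{2}}\right)^{2} + 405644} = \sqrt{\left(\sqrt{64 + 36}\right)^{2} + 405644} = \sqrt{\left(\sqrt{100}\right)^{2} + 405644} = \sqrt{10^{2} + 405644} = \sqrt{100 + 405644} = \sqrt{405744} = 4 \sqrt{25359}$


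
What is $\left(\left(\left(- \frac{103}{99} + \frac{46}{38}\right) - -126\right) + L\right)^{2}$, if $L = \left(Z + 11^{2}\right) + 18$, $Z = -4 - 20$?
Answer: $\frac{205790156881}{3538161} \approx 58163.0$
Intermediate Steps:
$Z = -24$ ($Z = -4 - 20 = -24$)
$L = 115$ ($L = \left(-24 + 11^{2}\right) + 18 = \left(-24 + 121\right) + 18 = 97 + 18 = 115$)
$\left(\left(\left(- \frac{103}{99} + \frac{46}{38}\right) - -126\right) + L\right)^{2} = \left(\left(\left(- \frac{103}{99} + \frac{46}{38}\right) - -126\right) + 115\right)^{2} = \left(\left(\left(\left(-103\right) \frac{1}{99} + 46 \cdot \frac{1}{38}\right) + 126\right) + 115\right)^{2} = \left(\left(\left(- \frac{103}{99} + \frac{23}{19}\right) + 126\right) + 115\right)^{2} = \left(\left(\frac{320}{1881} + 126\right) + 115\right)^{2} = \left(\frac{237326}{1881} + 115\right)^{2} = \left(\frac{453641}{1881}\right)^{2} = \frac{205790156881}{3538161}$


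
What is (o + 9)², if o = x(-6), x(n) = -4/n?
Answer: 841/9 ≈ 93.444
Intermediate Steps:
o = ⅔ (o = -4/(-6) = -4*(-⅙) = ⅔ ≈ 0.66667)
(o + 9)² = (⅔ + 9)² = (29/3)² = 841/9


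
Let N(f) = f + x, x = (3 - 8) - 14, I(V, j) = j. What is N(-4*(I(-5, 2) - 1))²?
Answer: 529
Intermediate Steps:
x = -19 (x = -5 - 14 = -19)
N(f) = -19 + f (N(f) = f - 19 = -19 + f)
N(-4*(I(-5, 2) - 1))² = (-19 - 4*(2 - 1))² = (-19 - 4*1)² = (-19 - 4)² = (-23)² = 529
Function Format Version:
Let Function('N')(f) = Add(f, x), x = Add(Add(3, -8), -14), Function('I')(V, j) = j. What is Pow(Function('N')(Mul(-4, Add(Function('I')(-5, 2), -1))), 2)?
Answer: 529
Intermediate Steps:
x = -19 (x = Add(-5, -14) = -19)
Function('N')(f) = Add(-19, f) (Function('N')(f) = Add(f, -19) = Add(-19, f))
Pow(Function('N')(Mul(-4, Add(Function('I')(-5, 2), -1))), 2) = Pow(Add(-19, Mul(-4, Add(2, -1))), 2) = Pow(Add(-19, Mul(-4, 1)), 2) = Pow(Add(-19, -4), 2) = Pow(-23, 2) = 529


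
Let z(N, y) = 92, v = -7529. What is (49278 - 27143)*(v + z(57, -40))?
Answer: -164617995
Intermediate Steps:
(49278 - 27143)*(v + z(57, -40)) = (49278 - 27143)*(-7529 + 92) = 22135*(-7437) = -164617995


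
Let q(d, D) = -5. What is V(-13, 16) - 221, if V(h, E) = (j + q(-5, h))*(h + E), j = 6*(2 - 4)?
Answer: -272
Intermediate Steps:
j = -12 (j = 6*(-2) = -12)
V(h, E) = -17*E - 17*h (V(h, E) = (-12 - 5)*(h + E) = -17*(E + h) = -17*E - 17*h)
V(-13, 16) - 221 = (-17*16 - 17*(-13)) - 221 = (-272 + 221) - 221 = -51 - 221 = -272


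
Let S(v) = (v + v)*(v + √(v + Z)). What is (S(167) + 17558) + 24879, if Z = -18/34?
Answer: 98215 + 334*√48110/17 ≈ 1.0252e+5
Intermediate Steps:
Z = -9/17 (Z = -18*1/34 = -9/17 ≈ -0.52941)
S(v) = 2*v*(v + √(-9/17 + v)) (S(v) = (v + v)*(v + √(v - 9/17)) = (2*v)*(v + √(-9/17 + v)) = 2*v*(v + √(-9/17 + v)))
(S(167) + 17558) + 24879 = ((2/17)*167*(√(-153 + 289*167) + 17*167) + 17558) + 24879 = ((2/17)*167*(√(-153 + 48263) + 2839) + 17558) + 24879 = ((2/17)*167*(√48110 + 2839) + 17558) + 24879 = ((2/17)*167*(2839 + √48110) + 17558) + 24879 = ((55778 + 334*√48110/17) + 17558) + 24879 = (73336 + 334*√48110/17) + 24879 = 98215 + 334*√48110/17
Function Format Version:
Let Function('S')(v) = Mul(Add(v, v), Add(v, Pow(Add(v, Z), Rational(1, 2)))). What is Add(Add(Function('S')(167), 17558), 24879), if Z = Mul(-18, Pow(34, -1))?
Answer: Add(98215, Mul(Rational(334, 17), Pow(48110, Rational(1, 2)))) ≈ 1.0252e+5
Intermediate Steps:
Z = Rational(-9, 17) (Z = Mul(-18, Rational(1, 34)) = Rational(-9, 17) ≈ -0.52941)
Function('S')(v) = Mul(2, v, Add(v, Pow(Add(Rational(-9, 17), v), Rational(1, 2)))) (Function('S')(v) = Mul(Add(v, v), Add(v, Pow(Add(v, Rational(-9, 17)), Rational(1, 2)))) = Mul(Mul(2, v), Add(v, Pow(Add(Rational(-9, 17), v), Rational(1, 2)))) = Mul(2, v, Add(v, Pow(Add(Rational(-9, 17), v), Rational(1, 2)))))
Add(Add(Function('S')(167), 17558), 24879) = Add(Add(Mul(Rational(2, 17), 167, Add(Pow(Add(-153, Mul(289, 167)), Rational(1, 2)), Mul(17, 167))), 17558), 24879) = Add(Add(Mul(Rational(2, 17), 167, Add(Pow(Add(-153, 48263), Rational(1, 2)), 2839)), 17558), 24879) = Add(Add(Mul(Rational(2, 17), 167, Add(Pow(48110, Rational(1, 2)), 2839)), 17558), 24879) = Add(Add(Mul(Rational(2, 17), 167, Add(2839, Pow(48110, Rational(1, 2)))), 17558), 24879) = Add(Add(Add(55778, Mul(Rational(334, 17), Pow(48110, Rational(1, 2)))), 17558), 24879) = Add(Add(73336, Mul(Rational(334, 17), Pow(48110, Rational(1, 2)))), 24879) = Add(98215, Mul(Rational(334, 17), Pow(48110, Rational(1, 2))))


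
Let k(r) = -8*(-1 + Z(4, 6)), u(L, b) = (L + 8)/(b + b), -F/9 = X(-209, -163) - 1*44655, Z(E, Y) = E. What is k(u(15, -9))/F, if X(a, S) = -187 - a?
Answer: -8/133899 ≈ -5.9746e-5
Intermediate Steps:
F = 401697 (F = -9*((-187 - 1*(-209)) - 1*44655) = -9*((-187 + 209) - 44655) = -9*(22 - 44655) = -9*(-44633) = 401697)
u(L, b) = (8 + L)/(2*b) (u(L, b) = (8 + L)/((2*b)) = (8 + L)*(1/(2*b)) = (8 + L)/(2*b))
k(r) = -24 (k(r) = -8*(-1 + 4) = -8*3 = -24)
k(u(15, -9))/F = -24/401697 = -24*1/401697 = -8/133899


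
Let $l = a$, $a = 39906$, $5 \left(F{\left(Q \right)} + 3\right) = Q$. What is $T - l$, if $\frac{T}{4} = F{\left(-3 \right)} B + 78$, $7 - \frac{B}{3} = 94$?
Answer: $- \frac{179178}{5} \approx -35836.0$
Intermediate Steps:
$B = -261$ ($B = 21 - 282 = -261$)
$F{\left(Q \right)} = -3 + \frac{Q}{5}$
$T = \frac{20352}{5}$ ($T = 4 \left(\left(-3 + \frac{1}{5} \left(-3\right)\right) \left(-261\right) + 78\right) = 4 \left(\left(-3 - \frac{3}{5}\right) \left(-261\right) + 78\right) = 4 \left(\left(- \frac{18}{5}\right) \left(-261\right) + 78\right) = 4 \left(\frac{4698}{5} + 78\right) = 4 \cdot \frac{5088}{5} = \frac{20352}{5} \approx 4070.4$)
$l = 39906$
$T - l = \frac{20352}{5} - 39906 = - \frac{179178}{5}$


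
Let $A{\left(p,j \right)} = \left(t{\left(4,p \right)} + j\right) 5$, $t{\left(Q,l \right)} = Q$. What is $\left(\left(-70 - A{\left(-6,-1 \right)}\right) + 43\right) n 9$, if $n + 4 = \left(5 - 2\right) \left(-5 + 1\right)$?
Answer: $6048$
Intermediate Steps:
$n = -16$ ($n = -4 + \left(5 - 2\right) \left(-5 + 1\right) = -4 + 3 \left(-4\right) = -4 - 12 = -16$)
$A{\left(p,j \right)} = 20 + 5 j$ ($A{\left(p,j \right)} = \left(4 + j\right) 5 = 20 + 5 j$)
$\left(\left(-70 - A{\left(-6,-1 \right)}\right) + 43\right) n 9 = \left(\left(-70 - \left(20 + 5 \left(-1\right)\right)\right) + 43\right) \left(\left(-16\right) 9\right) = \left(\left(-70 - \left(20 - 5\right)\right) + 43\right) \left(-144\right) = \left(\left(-70 - 15\right) + 43\right) \left(-144\right) = \left(-85 + 43\right) \left(-144\right) = \left(-42\right) \left(-144\right) = 6048$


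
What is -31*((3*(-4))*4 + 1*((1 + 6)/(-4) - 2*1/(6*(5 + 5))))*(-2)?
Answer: -92597/30 ≈ -3086.6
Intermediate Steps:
-31*((3*(-4))*4 + 1*((1 + 6)/(-4) - 2*1/(6*(5 + 5))))*(-2) = -31*(-12*4 + 1*(7*(-1/4) - 2/(10*6)))*(-2) = -31*(-48 + 1*(-7/4 - 2/60))*(-2) = -31*(-48 + 1*(-7/4 - 2*1/60))*(-2) = -31*(-48 + 1*(-7/4 - 1/30))*(-2) = -31*(-48 + 1*(-107/60))*(-2) = -31*(-48 - 107/60)*(-2) = -31*(-2987/60)*(-2) = (92597/60)*(-2) = -92597/30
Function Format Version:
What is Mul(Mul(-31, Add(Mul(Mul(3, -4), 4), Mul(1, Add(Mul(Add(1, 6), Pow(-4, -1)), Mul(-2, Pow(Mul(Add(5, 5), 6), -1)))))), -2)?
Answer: Rational(-92597, 30) ≈ -3086.6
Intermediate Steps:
Mul(Mul(-31, Add(Mul(Mul(3, -4), 4), Mul(1, Add(Mul(Add(1, 6), Pow(-4, -1)), Mul(-2, Pow(Mul(Add(5, 5), 6), -1)))))), -2) = Mul(Mul(-31, Add(Mul(-12, 4), Mul(1, Add(Mul(7, Rational(-1, 4)), Mul(-2, Pow(Mul(10, 6), -1)))))), -2) = Mul(Mul(-31, Add(-48, Mul(1, Add(Rational(-7, 4), Mul(-2, Pow(60, -1)))))), -2) = Mul(Mul(-31, Add(-48, Mul(1, Add(Rational(-7, 4), Mul(-2, Rational(1, 60)))))), -2) = Mul(Mul(-31, Add(-48, Mul(1, Add(Rational(-7, 4), Rational(-1, 30))))), -2) = Mul(Mul(-31, Add(-48, Mul(1, Rational(-107, 60)))), -2) = Mul(Mul(-31, Add(-48, Rational(-107, 60))), -2) = Mul(Mul(-31, Rational(-2987, 60)), -2) = Mul(Rational(92597, 60), -2) = Rational(-92597, 30)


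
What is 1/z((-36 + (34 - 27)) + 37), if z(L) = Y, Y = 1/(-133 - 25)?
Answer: -158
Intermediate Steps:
Y = -1/158 (Y = 1/(-158) = -1/158 ≈ -0.0063291)
z(L) = -1/158
1/z((-36 + (34 - 27)) + 37) = 1/(-1/158) = -158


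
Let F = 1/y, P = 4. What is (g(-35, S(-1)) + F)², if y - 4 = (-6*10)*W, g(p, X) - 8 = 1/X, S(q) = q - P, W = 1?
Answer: 4748041/78400 ≈ 60.562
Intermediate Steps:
S(q) = -4 + q (S(q) = q - 1*4 = q - 4 = -4 + q)
g(p, X) = 8 + 1/X
y = -56 (y = 4 - 6*10*1 = 4 - 60*1 = 4 - 60 = -56)
F = -1/56 (F = 1/(-56) = -1/56 ≈ -0.017857)
(g(-35, S(-1)) + F)² = ((8 + 1/(-4 - 1)) - 1/56)² = ((8 + 1/(-5)) - 1/56)² = ((8 - ⅕) - 1/56)² = (39/5 - 1/56)² = (2179/280)² = 4748041/78400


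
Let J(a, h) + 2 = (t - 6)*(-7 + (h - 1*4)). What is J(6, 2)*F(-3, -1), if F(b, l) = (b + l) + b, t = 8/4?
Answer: -238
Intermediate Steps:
t = 2 (t = 8*(¼) = 2)
F(b, l) = l + 2*b
J(a, h) = 42 - 4*h (J(a, h) = -2 + (2 - 6)*(-7 + (h - 1*4)) = -2 - 4*(-7 + (h - 4)) = -2 - 4*(-7 + (-4 + h)) = -2 - 4*(-11 + h) = -2 + (44 - 4*h) = 42 - 4*h)
J(6, 2)*F(-3, -1) = (42 - 4*2)*(-1 + 2*(-3)) = (42 - 8)*(-1 - 6) = 34*(-7) = -238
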